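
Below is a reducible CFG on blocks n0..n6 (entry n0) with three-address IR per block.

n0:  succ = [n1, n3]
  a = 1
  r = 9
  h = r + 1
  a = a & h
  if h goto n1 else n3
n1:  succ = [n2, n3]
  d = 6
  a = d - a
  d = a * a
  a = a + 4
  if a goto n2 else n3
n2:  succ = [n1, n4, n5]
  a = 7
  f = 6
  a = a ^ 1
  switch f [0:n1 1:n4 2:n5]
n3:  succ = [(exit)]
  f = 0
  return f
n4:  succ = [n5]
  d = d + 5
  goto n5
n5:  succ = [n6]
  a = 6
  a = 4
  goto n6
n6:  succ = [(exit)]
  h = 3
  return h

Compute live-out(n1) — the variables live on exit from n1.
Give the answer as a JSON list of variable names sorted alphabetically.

Answer: ["d"]

Working:
def/use:
  n0 def {a,h,r} use ∅
  n1 def {a,d} use {a}
  n2 def {a,f} use ∅
  n3 def {f} use ∅
  n4 def {d} use {d}
  n5 def {a} use ∅
  n6 def {h} use ∅

Backward fixpoint:
  live n0: ∅→{a}
  live n1: {a}→{d}
  live n2: {d}→{a,d}
  live n3: ∅→∅
  live n4: {d}→∅
  live n5: ∅→∅
  live n6: ∅→∅

live-out(n1) = ["d"]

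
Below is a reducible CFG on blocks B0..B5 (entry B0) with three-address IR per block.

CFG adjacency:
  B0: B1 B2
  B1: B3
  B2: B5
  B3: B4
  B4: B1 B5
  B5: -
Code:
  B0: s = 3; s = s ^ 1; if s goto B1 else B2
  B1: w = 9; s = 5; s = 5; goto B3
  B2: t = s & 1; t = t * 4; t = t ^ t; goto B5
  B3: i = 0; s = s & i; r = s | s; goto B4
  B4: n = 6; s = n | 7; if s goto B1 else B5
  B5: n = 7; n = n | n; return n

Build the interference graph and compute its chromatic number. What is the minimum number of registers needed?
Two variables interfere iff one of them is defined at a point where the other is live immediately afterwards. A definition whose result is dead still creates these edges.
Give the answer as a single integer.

Answer: 2

Derivation:
Block summaries:
  B0 def {s} use ∅
  B1 def {s,w} use ∅
  B2 def {t} use {s}
  B3 def {i,r,s} use {s}
  B4 def {n,s} use ∅
  B5 def {n} use ∅

Live sets:
  B0: in=∅ out={s}
  B1: in=∅ out={s}
  B2: in={s} out=∅
  B3: in={s} out=∅
  B4: in=∅ out=∅
  B5: in=∅ out=∅

Interfere edges:
  i: {s}
  n: ∅
  r: ∅
  s: {i}
  t: ∅
  w: ∅

Registers:
  {i,s} pairwise interfere (2-clique) ⇒ χ ≥ 2
  assign i→R0 n→R0 r→R0 s→R1 t→R0 w→R0 — no edge inside a register ⇒ χ ≤ 2
  χ = 2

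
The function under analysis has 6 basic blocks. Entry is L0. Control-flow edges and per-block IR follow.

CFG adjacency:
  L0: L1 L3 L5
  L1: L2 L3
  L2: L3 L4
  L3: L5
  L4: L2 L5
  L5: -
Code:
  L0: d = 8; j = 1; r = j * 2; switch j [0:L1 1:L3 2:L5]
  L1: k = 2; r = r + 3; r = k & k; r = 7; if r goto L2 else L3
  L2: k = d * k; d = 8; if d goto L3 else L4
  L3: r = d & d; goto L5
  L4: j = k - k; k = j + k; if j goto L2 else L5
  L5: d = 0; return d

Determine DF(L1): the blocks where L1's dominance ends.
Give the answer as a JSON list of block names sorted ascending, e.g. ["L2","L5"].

Answer: ["L3", "L5"]

Analysis:
idom tree: L1←L0 L2←L1 L3←L0 L4←L2 L5←L0
Dom∩ at merges:
  L2: preds {L1,L4}: {L0,L1} ∩ {L0,L1,L2,L4} = {L0,L1}; idom=L1
  L3: preds {L0,L1,L2}: {L0} ∩ {L0,L1} ∩ {L0,L1,L2} = {L0}; idom=L0
  L5: preds {L0,L3,L4}: {L0} ∩ {L0,L3} ∩ {L0,L1,L2,L4} = {L0}; idom=L0

DF derivation:
  L2←L1: walk · to L1
  L2←L4: walk L4→L2 to L1
  L3←L0: walk · to L0
  L3←L1: walk L1 to L0
  L3←L2: walk L2→L1 to L0
  L5←L0: walk · to L0
  L5←L3: walk L3 to L0
  L5←L4: walk L4→L2→L1 to L0
  L0 → ∅
  L1 → {L3,L5}
  L2 → {L2,L3,L5}
  L3 → {L5}
  L4 → {L2,L5}
  L5 → ∅

DF(L1) = ["L3", "L5"]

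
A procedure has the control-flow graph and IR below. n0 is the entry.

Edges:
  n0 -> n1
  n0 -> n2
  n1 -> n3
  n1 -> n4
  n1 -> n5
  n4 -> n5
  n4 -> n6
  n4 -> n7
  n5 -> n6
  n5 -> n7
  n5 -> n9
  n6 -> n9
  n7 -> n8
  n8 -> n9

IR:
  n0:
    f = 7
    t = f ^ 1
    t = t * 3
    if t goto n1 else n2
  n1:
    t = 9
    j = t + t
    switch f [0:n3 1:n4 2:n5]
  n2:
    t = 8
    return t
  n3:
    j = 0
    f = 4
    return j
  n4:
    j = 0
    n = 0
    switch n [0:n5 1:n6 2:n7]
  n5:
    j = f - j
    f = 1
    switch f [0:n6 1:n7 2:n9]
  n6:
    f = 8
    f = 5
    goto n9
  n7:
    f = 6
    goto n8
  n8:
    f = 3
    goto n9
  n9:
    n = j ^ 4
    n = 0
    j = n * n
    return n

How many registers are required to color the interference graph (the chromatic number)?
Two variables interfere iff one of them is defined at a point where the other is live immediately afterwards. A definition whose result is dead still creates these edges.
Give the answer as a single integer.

Block summaries:
  n0: def={f,t} ue=∅
  n1: def={j,t} ue={f}
  n2: def={t} ue=∅
  n3: def={f,j} ue=∅
  n4: def={j,n} ue=∅
  n5: def={f,j} ue={f,j}
  n6: def={f} ue=∅
  n7: def={f} ue=∅
  n8: def={f} ue=∅
  n9: def={j,n} ue={j}

Liveness:
  live n0: ∅→{f}
  live n1: {f}→{f,j}
  live n2: ∅→∅
  live n3: ∅→∅
  live n4: {f}→{f,j}
  live n5: {f,j}→{j}
  live n6: {j}→{j}
  live n7: {j}→{j}
  live n8: {j}→{j}
  live n9: {j}→∅

Interfere edges:
  f↔{j,n,t}
  j↔{f,n}
  n↔{f,j}
  t↔{f}

Registers:
  clique {f,j,n} ⇒ need ≥ 3
  assign f→R0 j→R1 n→R2 t→R1 — no edge inside a register ⇒ χ ≤ 3
  χ = 3

Answer: 3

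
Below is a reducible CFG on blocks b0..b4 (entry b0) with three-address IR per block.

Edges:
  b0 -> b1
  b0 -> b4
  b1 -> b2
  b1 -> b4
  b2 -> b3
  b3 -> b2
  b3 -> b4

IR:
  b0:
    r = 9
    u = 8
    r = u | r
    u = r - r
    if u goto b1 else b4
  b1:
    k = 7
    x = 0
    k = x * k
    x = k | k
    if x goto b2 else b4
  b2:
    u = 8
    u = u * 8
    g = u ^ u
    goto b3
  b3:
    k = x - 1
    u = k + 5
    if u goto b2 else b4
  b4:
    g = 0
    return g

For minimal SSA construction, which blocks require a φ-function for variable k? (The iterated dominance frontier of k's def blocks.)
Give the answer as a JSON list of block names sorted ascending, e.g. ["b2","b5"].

Answer: ["b2", "b4"]

Analysis:
idom tree: b1←b0 b2←b1 b3←b2 b4←b0
Dom∩ at merges:
  b2: preds {b1,b3}: {b0,b1} ∩ {b0,b1,b2,b3} = {b0,b1}; idom=b1
  b4: preds {b0,b1,b3}: {b0} ∩ {b0,b1} ∩ {b0,b1,b2,b3} = {b0}; idom=b0

DF walk-up:
  b2←b1: walk · to b1
  b2←b3: walk b3→b2 to b1
  b4←b0: walk · to b0
  b4←b1: walk b1 to b0
  b4←b3: walk b3→b2→b1 to b0
  b0: DF=∅
  b1: DF={b4}
  b2: DF={b2,b4}
  b3: DF={b2,b4}
  b4: DF=∅

φ for k: defs {b1,b3}
  DF⁺ = {b2,b4}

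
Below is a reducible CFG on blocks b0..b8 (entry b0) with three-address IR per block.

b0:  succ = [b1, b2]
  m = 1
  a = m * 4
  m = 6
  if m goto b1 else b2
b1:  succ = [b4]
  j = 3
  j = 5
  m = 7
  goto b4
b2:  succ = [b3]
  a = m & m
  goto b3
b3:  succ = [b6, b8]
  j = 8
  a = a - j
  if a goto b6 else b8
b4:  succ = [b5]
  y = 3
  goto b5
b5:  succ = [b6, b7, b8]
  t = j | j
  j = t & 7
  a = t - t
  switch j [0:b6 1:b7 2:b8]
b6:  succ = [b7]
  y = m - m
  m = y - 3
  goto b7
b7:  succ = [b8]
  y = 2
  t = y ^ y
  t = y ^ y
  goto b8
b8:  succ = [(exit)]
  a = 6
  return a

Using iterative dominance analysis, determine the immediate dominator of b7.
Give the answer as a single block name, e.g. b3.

Answer: b0

Derivation:
idom tree: b1←b0 b2←b0 b3←b2 b4←b1 b5←b4 b6←b0 b7←b0 b8←b0
Dom∩ at merges:
  b6: preds {b3,b5}: {b0,b2,b3} ∩ {b0,b1,b4,b5} = {b0}; idom=b0
  b7: preds {b5,b6}: {b0,b1,b4,b5} ∩ {b0,b6} = {b0}; idom=b0
  b8: preds {b3,b5,b7}: {b0,b2,b3} ∩ {b0,b1,b4,b5} ∩ {b0,b7} = {b0}; idom=b0

idom(b7) = b0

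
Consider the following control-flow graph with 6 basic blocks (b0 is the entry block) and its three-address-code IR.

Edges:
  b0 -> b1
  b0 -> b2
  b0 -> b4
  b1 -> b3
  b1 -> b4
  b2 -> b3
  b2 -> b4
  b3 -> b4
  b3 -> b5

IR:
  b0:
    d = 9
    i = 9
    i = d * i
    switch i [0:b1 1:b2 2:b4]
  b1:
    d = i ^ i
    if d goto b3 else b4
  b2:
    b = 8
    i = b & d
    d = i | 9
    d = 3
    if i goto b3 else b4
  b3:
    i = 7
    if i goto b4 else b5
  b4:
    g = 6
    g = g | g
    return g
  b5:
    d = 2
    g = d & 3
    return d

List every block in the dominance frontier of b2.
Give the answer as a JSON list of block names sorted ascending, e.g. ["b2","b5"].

Answer: ["b3", "b4"]

Working:
idom tree: b1←b0 b2←b0 b3←b0 b4←b0 b5←b3
Dom at joins:
  b3: preds {b1,b2}: {b0,b1} ∩ {b0,b2} = {b0}; idom=b0
  b4: preds {b0,b1,b2,b3}: {b0} ∩ {b0,b1} ∩ {b0,b2} ∩ {b0,b3} = {b0}; idom=b0

DF walk-up:
  b3←b1: walk b1 to b0
  b3←b2: walk b2 to b0
  b4←b0: walk · to b0
  b4←b1: walk b1 to b0
  b4←b2: walk b2 to b0
  b4←b3: walk b3 to b0
  DF(b0)=∅
  DF(b1)={b3,b4}
  DF(b2)={b3,b4}
  DF(b3)={b4}
  DF(b4)=∅
  DF(b5)=∅

DF(b2) = ["b3", "b4"]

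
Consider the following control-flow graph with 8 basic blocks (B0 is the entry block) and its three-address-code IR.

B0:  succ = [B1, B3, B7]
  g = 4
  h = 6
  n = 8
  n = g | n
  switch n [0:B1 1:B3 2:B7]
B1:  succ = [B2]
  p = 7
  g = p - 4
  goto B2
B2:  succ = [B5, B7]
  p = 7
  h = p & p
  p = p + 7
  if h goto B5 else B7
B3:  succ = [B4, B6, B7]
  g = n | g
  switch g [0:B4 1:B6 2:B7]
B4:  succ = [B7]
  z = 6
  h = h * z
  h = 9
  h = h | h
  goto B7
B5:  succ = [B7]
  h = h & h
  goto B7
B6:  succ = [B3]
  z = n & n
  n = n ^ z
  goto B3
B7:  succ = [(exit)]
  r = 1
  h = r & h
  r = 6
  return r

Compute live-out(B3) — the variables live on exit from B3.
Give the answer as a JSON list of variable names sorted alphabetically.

Block summaries:
  B0 def {g,h,n} use ∅
  B1 def {g,p} use ∅
  B2 def {h,p} use ∅
  B3 def {g} use {g,n}
  B4 def {h,z} use {h}
  B5 def {h} use {h}
  B6 def {n,z} use {n}
  B7 def {h,r} use {h}

Backward fixpoint:
  B0: in=∅ out={g,h,n}
  B1: in=∅ out=∅
  B2: in=∅ out={h}
  B3: in={g,h,n} out={g,h,n}
  B4: in={h} out={h}
  B5: in={h} out={h}
  B6: in={g,h,n} out={g,h,n}
  B7: in={h} out=∅

live-out(B3) = ["g", "h", "n"]

Answer: ["g", "h", "n"]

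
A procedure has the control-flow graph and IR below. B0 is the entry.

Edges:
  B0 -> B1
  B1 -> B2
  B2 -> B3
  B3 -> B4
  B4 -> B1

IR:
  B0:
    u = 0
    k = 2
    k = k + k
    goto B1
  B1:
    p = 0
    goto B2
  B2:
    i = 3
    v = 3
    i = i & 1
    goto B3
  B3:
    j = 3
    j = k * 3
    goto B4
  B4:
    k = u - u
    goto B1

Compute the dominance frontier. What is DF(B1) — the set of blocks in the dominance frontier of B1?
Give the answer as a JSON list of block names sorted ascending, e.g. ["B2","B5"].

Answer: ["B1"]

Analysis:
idom tree: B1←B0 B2←B1 B3←B2 B4←B3
Join-block Dom:
  B1: preds {B0,B4}: {B0} ∩ {B0,B1,B2,B3,B4} = {B0}; idom=B0

DF walk-up:
  B1←B0: walk · to B0
  B1←B4: walk B4→B3→B2→B1 to B0
  B0: DF=∅
  B1: DF={B1}
  B2: DF={B1}
  B3: DF={B1}
  B4: DF={B1}

DF(B1) = ["B1"]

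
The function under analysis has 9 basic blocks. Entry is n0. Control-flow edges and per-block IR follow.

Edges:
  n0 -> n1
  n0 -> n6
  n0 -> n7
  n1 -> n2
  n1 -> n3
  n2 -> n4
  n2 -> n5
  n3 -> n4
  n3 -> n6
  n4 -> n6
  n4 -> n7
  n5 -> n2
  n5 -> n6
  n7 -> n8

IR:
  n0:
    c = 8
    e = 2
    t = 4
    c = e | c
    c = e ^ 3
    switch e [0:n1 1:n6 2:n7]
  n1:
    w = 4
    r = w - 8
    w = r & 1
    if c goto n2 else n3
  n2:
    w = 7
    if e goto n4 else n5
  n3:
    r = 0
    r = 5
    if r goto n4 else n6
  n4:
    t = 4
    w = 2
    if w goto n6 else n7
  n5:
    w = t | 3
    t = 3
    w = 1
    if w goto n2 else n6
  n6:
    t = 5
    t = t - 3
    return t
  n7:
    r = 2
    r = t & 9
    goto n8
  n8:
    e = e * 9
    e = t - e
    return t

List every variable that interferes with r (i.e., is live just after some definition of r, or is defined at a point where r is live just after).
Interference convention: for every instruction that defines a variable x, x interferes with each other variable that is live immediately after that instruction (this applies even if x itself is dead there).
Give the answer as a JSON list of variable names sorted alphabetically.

Per-block:
  n0 def {c,e,t} use ∅
  n1 def {r,w} use {c}
  n2 def {w} use {e}
  n3 def {r} use ∅
  n4 def {t,w} use ∅
  n5 def {t,w} use {t}
  n6 def {t} use ∅
  n7 def {r} use {t}
  n8 def {e} use {e,t}

Liveness:
  live n0: ∅→{c,e,t}
  live n1: {c,e,t}→{e,t}
  live n2: {e,t}→{e,t}
  live n3: {e}→{e}
  live n4: {e}→{e,t}
  live n5: {e,t}→{e,t}
  live n6: ∅→∅
  live n7: {e,t}→{e,t}
  live n8: {e,t}→∅

Conflict graph:
  c: {e,r,t,w}
  e: {c,r,t,w}
  r: {c,e,t}
  t: {c,e,r,w}
  w: {c,e,t}

N(r) = ["c", "e", "t"]

Answer: ["c", "e", "t"]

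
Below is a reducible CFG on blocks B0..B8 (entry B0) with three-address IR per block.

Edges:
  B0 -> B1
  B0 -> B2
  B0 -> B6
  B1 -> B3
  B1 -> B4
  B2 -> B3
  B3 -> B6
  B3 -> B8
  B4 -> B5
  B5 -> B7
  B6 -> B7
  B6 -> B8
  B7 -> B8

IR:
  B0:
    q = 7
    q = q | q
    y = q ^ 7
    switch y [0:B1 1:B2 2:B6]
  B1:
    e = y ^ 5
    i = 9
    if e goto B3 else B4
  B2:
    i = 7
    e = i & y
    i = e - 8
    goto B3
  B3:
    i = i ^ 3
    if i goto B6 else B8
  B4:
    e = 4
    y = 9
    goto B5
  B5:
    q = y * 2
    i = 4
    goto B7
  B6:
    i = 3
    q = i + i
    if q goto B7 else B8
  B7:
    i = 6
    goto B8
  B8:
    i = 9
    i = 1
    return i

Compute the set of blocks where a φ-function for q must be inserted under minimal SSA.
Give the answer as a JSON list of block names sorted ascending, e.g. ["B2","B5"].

Answer: ["B7", "B8"]

Derivation:
idom tree: B1←B0 B2←B0 B3←B0 B4←B1 B5←B4 B6←B0 B7←B0 B8←B0
Dom at joins:
  B3: preds {B1,B2}: {B0,B1} ∩ {B0,B2} = {B0}; idom=B0
  B6: preds {B0,B3}: {B0} ∩ {B0,B3} = {B0}; idom=B0
  B7: preds {B5,B6}: {B0,B1,B4,B5} ∩ {B0,B6} = {B0}; idom=B0
  B8: preds {B3,B6,B7}: {B0,B3} ∩ {B0,B6} ∩ {B0,B7} = {B0}; idom=B0

DF derivation:
  join B3 pred B1: B1 stop@B0
  join B3 pred B2: B2 stop@B0
  join B6 pred B0: · stop@B0
  join B6 pred B3: B3 stop@B0
  join B7 pred B5: B5→B4→B1 stop@B0
  join B7 pred B6: B6 stop@B0
  join B8 pred B3: B3 stop@B0
  join B8 pred B6: B6 stop@B0
  join B8 pred B7: B7 stop@B0
  DF(B0)=∅
  DF(B1)={B3,B7}
  DF(B2)={B3}
  DF(B3)={B6,B8}
  DF(B4)={B7}
  DF(B5)={B7}
  DF(B6)={B7,B8}
  DF(B7)={B8}
  DF(B8)=∅

φ for q: defs {B0,B5,B6}
  DF⁺ = {B7,B8}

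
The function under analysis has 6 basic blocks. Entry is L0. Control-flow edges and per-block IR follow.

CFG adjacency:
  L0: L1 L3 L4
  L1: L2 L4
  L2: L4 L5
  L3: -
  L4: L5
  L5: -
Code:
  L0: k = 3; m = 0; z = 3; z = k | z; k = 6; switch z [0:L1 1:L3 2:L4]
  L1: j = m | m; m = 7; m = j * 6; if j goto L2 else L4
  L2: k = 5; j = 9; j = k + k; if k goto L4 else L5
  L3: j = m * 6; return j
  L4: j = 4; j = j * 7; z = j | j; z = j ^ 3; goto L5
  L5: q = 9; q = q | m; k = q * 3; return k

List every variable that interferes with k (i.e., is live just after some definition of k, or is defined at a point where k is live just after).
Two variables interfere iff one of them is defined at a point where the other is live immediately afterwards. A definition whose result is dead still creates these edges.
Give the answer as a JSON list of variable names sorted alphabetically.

Per-block:
  L0 def {k,m,z} use ∅
  L1 def {j,m} use {m}
  L2 def {j,k} use ∅
  L3 def {j} use {m}
  L4 def {j,z} use ∅
  L5 def {k,q} use {m}

Backward fixpoint:
  L0: in=∅ out={m}
  L1: in={m} out={m}
  L2: in={m} out={m}
  L3: in={m} out=∅
  L4: in={m} out={m}
  L5: in={m} out=∅

Interference:
  j↔{k,m,z}
  k↔{j,m,z}
  m↔{j,k,q,z}
  q↔{m}
  z↔{j,k,m}

N(k) = ["j", "m", "z"]

Answer: ["j", "m", "z"]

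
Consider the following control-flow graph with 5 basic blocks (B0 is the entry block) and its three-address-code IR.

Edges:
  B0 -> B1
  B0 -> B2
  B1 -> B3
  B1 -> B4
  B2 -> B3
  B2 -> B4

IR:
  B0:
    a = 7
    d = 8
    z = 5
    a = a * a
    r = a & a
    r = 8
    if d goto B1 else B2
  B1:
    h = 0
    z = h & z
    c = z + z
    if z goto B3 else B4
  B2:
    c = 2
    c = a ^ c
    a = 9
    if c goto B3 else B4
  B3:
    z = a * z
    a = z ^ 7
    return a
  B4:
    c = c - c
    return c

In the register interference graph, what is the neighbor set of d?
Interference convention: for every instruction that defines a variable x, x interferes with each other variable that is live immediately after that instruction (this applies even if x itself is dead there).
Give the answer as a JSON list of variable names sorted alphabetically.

Per-block:
  B0: {a,d,r,z} / ∅
  B1: {c,h,z} / {z}
  B2: {a,c} / {a}
  B3: {a,z} / {a,z}
  B4: {c} / {c}

Backward fixpoint:
  live B0: ∅→{a,z}
  live B1: {a,z}→{a,c,z}
  live B2: {a,z}→{a,c,z}
  live B3: {a,z}→∅
  live B4: {c}→∅

Conflict graph:
  a — {c,d,h,r,z}
  c — {a,z}
  d — {a,r,z}
  h — {a,z}
  r — {a,d,z}
  z — {a,c,d,h,r}

N(d) = ["a", "r", "z"]

Answer: ["a", "r", "z"]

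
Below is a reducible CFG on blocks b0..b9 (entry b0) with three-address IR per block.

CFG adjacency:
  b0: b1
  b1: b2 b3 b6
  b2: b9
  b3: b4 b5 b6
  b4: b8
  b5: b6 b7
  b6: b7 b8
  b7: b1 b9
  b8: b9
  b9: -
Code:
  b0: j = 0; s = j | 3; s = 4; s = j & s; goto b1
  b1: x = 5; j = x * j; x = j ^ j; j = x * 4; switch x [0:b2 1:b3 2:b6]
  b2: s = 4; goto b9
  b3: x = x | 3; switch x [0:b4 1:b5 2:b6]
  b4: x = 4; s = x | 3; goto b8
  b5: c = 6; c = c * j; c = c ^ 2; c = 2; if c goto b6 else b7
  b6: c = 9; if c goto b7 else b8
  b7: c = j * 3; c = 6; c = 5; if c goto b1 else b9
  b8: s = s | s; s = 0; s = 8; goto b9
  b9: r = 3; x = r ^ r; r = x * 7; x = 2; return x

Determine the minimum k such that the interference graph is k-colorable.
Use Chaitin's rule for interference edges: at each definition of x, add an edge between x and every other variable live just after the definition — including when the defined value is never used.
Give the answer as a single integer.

Answer: 3

Working:
def/use:
  b0: {j,s} / ∅
  b1: {j,x} / {j}
  b2: {s} / ∅
  b3: {x} / {x}
  b4: {s,x} / ∅
  b5: {c} / {j}
  b6: {c} / ∅
  b7: {c} / {j}
  b8: {s} / {s}
  b9: {r,x} / ∅

Live sets:
  b0: in=∅ out={j,s}
  b1: in={j,s} out={j,s,x}
  b2: in=∅ out=∅
  b3: in={j,s,x} out={j,s}
  b4: in=∅ out={s}
  b5: in={j,s} out={j,s}
  b6: in={j,s} out={j,s}
  b7: in={j,s} out={j,s}
  b8: in={s} out=∅
  b9: in=∅ out=∅

Conflict graph:
  c — {j,s}
  j — {c,s,x}
  r — ∅
  s — {c,j,x}
  x — {j,s}

Chromatic number:
  {c,j,s} pairwise interfere (3-clique) ⇒ χ ≥ 3
  assign c→R2 j→R0 r→R0 s→R1 x→R2 — no edge inside a register ⇒ χ ≤ 3
  χ = 3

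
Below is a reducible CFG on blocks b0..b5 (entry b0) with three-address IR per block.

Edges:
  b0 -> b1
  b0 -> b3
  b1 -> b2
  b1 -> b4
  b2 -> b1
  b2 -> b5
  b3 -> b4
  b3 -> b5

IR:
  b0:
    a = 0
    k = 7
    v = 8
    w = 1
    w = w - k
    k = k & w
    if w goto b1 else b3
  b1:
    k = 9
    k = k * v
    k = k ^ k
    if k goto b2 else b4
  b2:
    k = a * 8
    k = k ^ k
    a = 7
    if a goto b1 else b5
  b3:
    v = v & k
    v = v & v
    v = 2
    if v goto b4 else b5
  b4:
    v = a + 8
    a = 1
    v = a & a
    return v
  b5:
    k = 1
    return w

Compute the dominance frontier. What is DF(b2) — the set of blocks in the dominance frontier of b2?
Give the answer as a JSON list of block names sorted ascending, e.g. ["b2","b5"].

idom tree: b1←b0 b2←b1 b3←b0 b4←b0 b5←b0
Join-block Dom:
  b1: preds {b0,b2}: {b0} ∩ {b0,b1,b2} = {b0}; idom=b0
  b4: preds {b1,b3}: {b0,b1} ∩ {b0,b3} = {b0}; idom=b0
  b5: preds {b2,b3}: {b0,b1,b2} ∩ {b0,b3} = {b0}; idom=b0

Frontier:
  join b1 pred b0: · stop@b0
  join b1 pred b2: b2→b1 stop@b0
  join b4 pred b1: b1 stop@b0
  join b4 pred b3: b3 stop@b0
  join b5 pred b2: b2→b1 stop@b0
  join b5 pred b3: b3 stop@b0
  b0: DF=∅
  b1: DF={b1,b4,b5}
  b2: DF={b1,b5}
  b3: DF={b4,b5}
  b4: DF=∅
  b5: DF=∅

DF(b2) = ["b1", "b5"]

Answer: ["b1", "b5"]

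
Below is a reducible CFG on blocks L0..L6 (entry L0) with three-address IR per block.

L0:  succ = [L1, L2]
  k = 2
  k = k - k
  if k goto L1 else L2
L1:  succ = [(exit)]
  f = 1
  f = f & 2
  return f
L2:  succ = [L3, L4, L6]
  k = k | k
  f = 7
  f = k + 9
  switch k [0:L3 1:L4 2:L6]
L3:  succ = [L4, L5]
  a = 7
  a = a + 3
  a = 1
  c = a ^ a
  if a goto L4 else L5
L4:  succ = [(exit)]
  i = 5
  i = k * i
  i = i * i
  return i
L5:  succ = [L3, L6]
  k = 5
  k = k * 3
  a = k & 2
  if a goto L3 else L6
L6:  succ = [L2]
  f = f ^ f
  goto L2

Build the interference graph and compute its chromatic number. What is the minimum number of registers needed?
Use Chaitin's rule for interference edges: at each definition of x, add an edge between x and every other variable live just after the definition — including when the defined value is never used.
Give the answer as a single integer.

Block summaries:
  L0: def={k} ue=∅
  L1: def={f} ue=∅
  L2: def={f,k} ue={k}
  L3: def={a,c} ue=∅
  L4: def={i} ue={k}
  L5: def={a,k} ue=∅
  L6: def={f} ue={f}

Backward fixpoint:
  L0: in=∅ out={k}
  L1: in=∅ out=∅
  L2: in={k} out={f,k}
  L3: in={f,k} out={f,k}
  L4: in={k} out=∅
  L5: in={f} out={f,k}
  L6: in={f,k} out={k}

Interference:
  a: {c,f,k}
  c: {a,f,k}
  f: {a,c,k}
  i: {k}
  k: {a,c,f,i}

Chromatic number:
  lower bound: {a,c,f,k} mutually conflict ⇒ χ ≥ 4
  assign a→r1 c→r2 f→r3 i→r1 k→r0 — no edge inside a register ⇒ χ ≤ 4
  χ = 4

Answer: 4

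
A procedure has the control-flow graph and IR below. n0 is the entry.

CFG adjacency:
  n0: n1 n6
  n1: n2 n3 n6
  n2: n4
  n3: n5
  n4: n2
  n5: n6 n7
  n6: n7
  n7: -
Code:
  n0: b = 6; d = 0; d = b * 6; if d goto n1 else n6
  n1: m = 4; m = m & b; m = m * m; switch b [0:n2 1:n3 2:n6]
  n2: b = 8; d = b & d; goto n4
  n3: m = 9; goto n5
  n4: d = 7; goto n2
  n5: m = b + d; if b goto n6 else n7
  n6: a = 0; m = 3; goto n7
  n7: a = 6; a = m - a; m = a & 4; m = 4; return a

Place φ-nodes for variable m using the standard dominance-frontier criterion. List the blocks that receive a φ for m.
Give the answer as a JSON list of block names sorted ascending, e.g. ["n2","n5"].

idom tree: n1←n0 n2←n1 n3←n1 n4←n2 n5←n3 n6←n0 n7←n0
Join-block Dom:
  n2: preds {n1,n4}: {n0,n1} ∩ {n0,n1,n2,n4} = {n0,n1}; idom=n1
  n6: preds {n0,n1,n5}: {n0} ∩ {n0,n1} ∩ {n0,n1,n3,n5} = {n0}; idom=n0
  n7: preds {n5,n6}: {n0,n1,n3,n5} ∩ {n0,n6} = {n0}; idom=n0

DF walk-up:
  n2←n1: walk · to n1
  n2←n4: walk n4→n2 to n1
  n6←n0: walk · to n0
  n6←n1: walk n1 to n0
  n6←n5: walk n5→n3→n1 to n0
  n7←n5: walk n5→n3→n1 to n0
  n7←n6: walk n6 to n0
  n0 → ∅
  n1 → {n6,n7}
  n2 → {n2}
  n3 → {n6,n7}
  n4 → {n2}
  n5 → {n6,n7}
  n6 → {n7}
  n7 → ∅

φ for m: defs {n1,n3,n5,n6,n7}
  DF⁺ = {n6,n7}

Answer: ["n6", "n7"]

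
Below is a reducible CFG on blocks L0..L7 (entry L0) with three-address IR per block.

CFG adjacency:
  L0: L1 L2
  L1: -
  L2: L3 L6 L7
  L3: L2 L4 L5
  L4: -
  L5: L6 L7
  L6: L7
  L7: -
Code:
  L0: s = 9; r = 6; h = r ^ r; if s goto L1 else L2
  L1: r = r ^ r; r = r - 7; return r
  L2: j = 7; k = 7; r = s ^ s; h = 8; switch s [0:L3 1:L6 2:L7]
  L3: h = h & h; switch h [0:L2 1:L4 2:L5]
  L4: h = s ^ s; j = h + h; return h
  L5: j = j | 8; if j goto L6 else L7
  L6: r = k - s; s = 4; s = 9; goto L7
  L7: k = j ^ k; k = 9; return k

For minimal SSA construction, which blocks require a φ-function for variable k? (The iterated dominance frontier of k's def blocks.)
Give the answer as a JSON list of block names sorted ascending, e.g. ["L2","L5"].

Answer: ["L2"]

Working:
idom tree: L1←L0 L2←L0 L3←L2 L4←L3 L5←L3 L6←L2 L7←L2
Dom at joins:
  L2: preds {L0,L3}: {L0} ∩ {L0,L2,L3} = {L0}; idom=L0
  L6: preds {L2,L5}: {L0,L2} ∩ {L0,L2,L3,L5} = {L0,L2}; idom=L2
  L7: preds {L2,L5,L6}: {L0,L2} ∩ {L0,L2,L3,L5} ∩ {L0,L2,L6} = {L0,L2}; idom=L2

Frontier:
  L2←L0: walk · to L0
  L2←L3: walk L3→L2 to L0
  L6←L2: walk · to L2
  L6←L5: walk L5→L3 to L2
  L7←L2: walk · to L2
  L7←L5: walk L5→L3 to L2
  L7←L6: walk L6 to L2
  DF(L0)=∅
  DF(L1)=∅
  DF(L2)={L2}
  DF(L3)={L2,L6,L7}
  DF(L4)=∅
  DF(L5)={L6,L7}
  DF(L6)={L7}
  DF(L7)=∅

φ for k: defs {L2,L7}
  DF⁺ = {L2}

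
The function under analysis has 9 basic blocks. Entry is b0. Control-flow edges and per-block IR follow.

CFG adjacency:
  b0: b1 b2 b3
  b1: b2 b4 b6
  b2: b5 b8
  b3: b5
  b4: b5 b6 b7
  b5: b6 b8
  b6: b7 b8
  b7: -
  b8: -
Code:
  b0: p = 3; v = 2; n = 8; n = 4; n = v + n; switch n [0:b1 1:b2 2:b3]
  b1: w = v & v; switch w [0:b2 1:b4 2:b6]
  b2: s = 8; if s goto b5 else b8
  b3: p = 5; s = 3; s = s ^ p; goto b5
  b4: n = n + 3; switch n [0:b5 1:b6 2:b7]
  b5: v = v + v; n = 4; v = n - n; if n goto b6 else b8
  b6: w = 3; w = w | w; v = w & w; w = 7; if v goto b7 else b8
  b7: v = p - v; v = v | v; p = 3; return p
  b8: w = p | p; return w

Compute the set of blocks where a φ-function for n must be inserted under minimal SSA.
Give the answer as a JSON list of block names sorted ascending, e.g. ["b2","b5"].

idom tree: b1←b0 b2←b0 b3←b0 b4←b1 b5←b0 b6←b0 b7←b0 b8←b0
Dom∩ at merges:
  b2: preds {b0,b1}: {b0} ∩ {b0,b1} = {b0}; idom=b0
  b5: preds {b2,b3,b4}: {b0,b2} ∩ {b0,b3} ∩ {b0,b1,b4} = {b0}; idom=b0
  b6: preds {b1,b4,b5}: {b0,b1} ∩ {b0,b1,b4} ∩ {b0,b5} = {b0}; idom=b0
  b7: preds {b4,b6}: {b0,b1,b4} ∩ {b0,b6} = {b0}; idom=b0
  b8: preds {b2,b5,b6}: {b0,b2} ∩ {b0,b5} ∩ {b0,b6} = {b0}; idom=b0

DF walk-up:
  join b2 pred b0: · stop@b0
  join b2 pred b1: b1 stop@b0
  join b5 pred b2: b2 stop@b0
  join b5 pred b3: b3 stop@b0
  join b5 pred b4: b4→b1 stop@b0
  join b6 pred b1: b1 stop@b0
  join b6 pred b4: b4→b1 stop@b0
  join b6 pred b5: b5 stop@b0
  join b7 pred b4: b4→b1 stop@b0
  join b7 pred b6: b6 stop@b0
  join b8 pred b2: b2 stop@b0
  join b8 pred b5: b5 stop@b0
  join b8 pred b6: b6 stop@b0
  b0 → ∅
  b1 → {b2,b5,b6,b7}
  b2 → {b5,b8}
  b3 → {b5}
  b4 → {b5,b6,b7}
  b5 → {b6,b8}
  b6 → {b7,b8}
  b7 → ∅
  b8 → ∅

φ for n: defs {b0,b4,b5}
  DF⁺ = {b5,b6,b7,b8}

Answer: ["b5", "b6", "b7", "b8"]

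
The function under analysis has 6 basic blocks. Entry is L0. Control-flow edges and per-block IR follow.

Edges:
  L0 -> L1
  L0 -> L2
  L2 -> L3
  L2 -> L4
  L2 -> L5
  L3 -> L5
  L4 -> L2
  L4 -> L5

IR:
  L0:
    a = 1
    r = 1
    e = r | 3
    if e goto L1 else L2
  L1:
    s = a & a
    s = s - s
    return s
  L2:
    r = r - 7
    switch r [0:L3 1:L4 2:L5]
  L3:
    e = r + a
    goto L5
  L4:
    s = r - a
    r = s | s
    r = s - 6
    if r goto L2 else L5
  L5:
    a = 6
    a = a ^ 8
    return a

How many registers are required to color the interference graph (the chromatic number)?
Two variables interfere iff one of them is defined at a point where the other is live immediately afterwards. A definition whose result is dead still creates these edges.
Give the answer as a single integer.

Answer: 3

Derivation:
Block summaries:
  L0: {a,e,r} / ∅
  L1: {s} / {a}
  L2: {r} / {r}
  L3: {e} / {a,r}
  L4: {r,s} / {a,r}
  L5: {a} / ∅

Backward fixpoint:
  L0 li=∅ lo={a,r}
  L1 li={a} lo=∅
  L2 li={a,r} lo={a,r}
  L3 li={a,r} lo=∅
  L4 li={a,r} lo={a,r}
  L5 li=∅ lo=∅

Conflict graph:
  a: {e,r,s}
  e: {a,r}
  r: {a,e,s}
  s: {a,r}

Colouring:
  {a,e,r} pairwise interfere (3-clique) ⇒ χ ≥ 3
  assign a→r0 e→r2 r→r1 s→r2 — no edge inside a register ⇒ χ ≤ 3
  χ = 3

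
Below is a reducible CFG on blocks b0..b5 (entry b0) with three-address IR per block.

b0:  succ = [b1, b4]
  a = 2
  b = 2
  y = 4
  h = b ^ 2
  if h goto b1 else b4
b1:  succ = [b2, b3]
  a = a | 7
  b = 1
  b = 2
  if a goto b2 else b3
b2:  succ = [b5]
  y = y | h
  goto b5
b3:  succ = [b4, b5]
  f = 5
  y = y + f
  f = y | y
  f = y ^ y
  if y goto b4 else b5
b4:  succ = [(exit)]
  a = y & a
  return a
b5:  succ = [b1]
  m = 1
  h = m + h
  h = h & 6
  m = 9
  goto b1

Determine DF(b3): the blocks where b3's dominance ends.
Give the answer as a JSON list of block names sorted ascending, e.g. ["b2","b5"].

Answer: ["b4", "b5"]

Analysis:
idom tree: b1←b0 b2←b1 b3←b1 b4←b0 b5←b1
Dom at joins:
  b1: preds {b0,b5}: {b0} ∩ {b0,b1,b5} = {b0}; idom=b0
  b4: preds {b0,b3}: {b0} ∩ {b0,b1,b3} = {b0}; idom=b0
  b5: preds {b2,b3}: {b0,b1,b2} ∩ {b0,b1,b3} = {b0,b1}; idom=b1

Frontier:
  join b1 pred b0: · stop@b0
  join b1 pred b5: b5→b1 stop@b0
  join b4 pred b0: · stop@b0
  join b4 pred b3: b3→b1 stop@b0
  join b5 pred b2: b2 stop@b1
  join b5 pred b3: b3 stop@b1
  b0: DF=∅
  b1: DF={b1,b4}
  b2: DF={b5}
  b3: DF={b4,b5}
  b4: DF=∅
  b5: DF={b1}

DF(b3) = ["b4", "b5"]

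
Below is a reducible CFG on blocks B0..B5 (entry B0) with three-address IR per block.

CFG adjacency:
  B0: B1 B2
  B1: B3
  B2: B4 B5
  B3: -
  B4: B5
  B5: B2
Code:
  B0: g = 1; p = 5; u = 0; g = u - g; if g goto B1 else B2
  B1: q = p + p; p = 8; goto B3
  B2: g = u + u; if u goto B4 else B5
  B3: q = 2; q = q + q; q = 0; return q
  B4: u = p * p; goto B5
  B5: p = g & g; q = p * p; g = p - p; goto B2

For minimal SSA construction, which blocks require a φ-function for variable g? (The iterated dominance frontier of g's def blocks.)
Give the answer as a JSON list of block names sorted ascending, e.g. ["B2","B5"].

idom tree: B1←B0 B2←B0 B3←B1 B4←B2 B5←B2
Join-block Dom:
  B2: preds {B0,B5}: {B0} ∩ {B0,B2,B5} = {B0}; idom=B0
  B5: preds {B2,B4}: {B0,B2} ∩ {B0,B2,B4} = {B0,B2}; idom=B2

Frontier:
  join B2 pred B0: · stop@B0
  join B2 pred B5: B5→B2 stop@B0
  join B5 pred B2: · stop@B2
  join B5 pred B4: B4 stop@B2
  B0: DF=∅
  B1: DF=∅
  B2: DF={B2}
  B3: DF=∅
  B4: DF={B5}
  B5: DF={B2}

φ for g: defs {B0,B2,B5}
  DF⁺ = {B2}

Answer: ["B2"]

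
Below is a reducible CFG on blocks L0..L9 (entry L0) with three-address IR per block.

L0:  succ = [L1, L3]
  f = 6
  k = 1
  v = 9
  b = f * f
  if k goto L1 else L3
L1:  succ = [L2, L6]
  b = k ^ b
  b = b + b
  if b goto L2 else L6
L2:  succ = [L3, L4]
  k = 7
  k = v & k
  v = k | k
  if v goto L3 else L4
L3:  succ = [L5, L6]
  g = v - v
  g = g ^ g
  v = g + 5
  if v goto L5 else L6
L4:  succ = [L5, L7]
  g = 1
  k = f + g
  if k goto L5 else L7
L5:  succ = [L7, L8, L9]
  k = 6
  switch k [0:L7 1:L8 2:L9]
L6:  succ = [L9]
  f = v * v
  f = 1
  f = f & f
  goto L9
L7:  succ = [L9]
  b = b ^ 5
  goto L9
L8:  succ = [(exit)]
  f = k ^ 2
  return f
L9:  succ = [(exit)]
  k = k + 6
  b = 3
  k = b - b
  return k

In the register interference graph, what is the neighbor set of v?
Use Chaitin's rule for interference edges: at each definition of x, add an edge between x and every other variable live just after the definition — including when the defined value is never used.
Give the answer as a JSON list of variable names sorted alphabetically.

def/use:
  L0: def={b,f,k,v} ue=∅
  L1: def={b} ue={b,k}
  L2: def={k,v} ue={v}
  L3: def={g,v} ue={v}
  L4: def={g,k} ue={f}
  L5: def={k} ue=∅
  L6: def={f} ue={v}
  L7: def={b} ue={b}
  L8: def={f} ue={k}
  L9: def={b,k} ue={k}

Liveness:
  live L0: ∅→{b,f,k,v}
  live L1: {b,f,k,v}→{b,f,k,v}
  live L2: {b,f,v}→{b,f,k,v}
  live L3: {b,k,v}→{b,k,v}
  live L4: {b,f}→{b,k}
  live L5: {b}→{b,k}
  live L6: {k,v}→{k}
  live L7: {b,k}→{k}
  live L8: {k}→∅
  live L9: {k}→∅

Interfere edges:
  b↔{f,g,k,v}
  f↔{b,g,k,v}
  g↔{b,f,k}
  k↔{b,f,g,v}
  v↔{b,f,k}

N(v) = ["b", "f", "k"]

Answer: ["b", "f", "k"]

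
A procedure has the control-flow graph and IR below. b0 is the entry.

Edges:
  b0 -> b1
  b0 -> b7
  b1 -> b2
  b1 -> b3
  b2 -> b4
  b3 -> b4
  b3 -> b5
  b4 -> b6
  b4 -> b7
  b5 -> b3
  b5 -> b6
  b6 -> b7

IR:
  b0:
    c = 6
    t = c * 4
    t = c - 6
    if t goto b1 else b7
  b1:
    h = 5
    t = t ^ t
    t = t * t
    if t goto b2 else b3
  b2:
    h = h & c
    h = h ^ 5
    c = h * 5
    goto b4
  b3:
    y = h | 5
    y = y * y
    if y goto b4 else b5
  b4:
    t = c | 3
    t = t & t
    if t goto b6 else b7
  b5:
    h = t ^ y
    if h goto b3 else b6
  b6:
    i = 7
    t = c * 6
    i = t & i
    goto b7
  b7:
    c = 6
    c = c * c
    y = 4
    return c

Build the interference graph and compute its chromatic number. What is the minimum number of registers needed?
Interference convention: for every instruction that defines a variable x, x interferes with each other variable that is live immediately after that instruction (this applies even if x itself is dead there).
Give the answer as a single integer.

def/use:
  b0: {c,t} / ∅
  b1: {h,t} / {t}
  b2: {c,h} / {c,h}
  b3: {y} / {h}
  b4: {t} / {c}
  b5: {h} / {t,y}
  b6: {i,t} / {c}
  b7: {c,y} / ∅

Backward fixpoint:
  live b0: ∅→{c,t}
  live b1: {c,t}→{c,h,t}
  live b2: {c,h}→{c}
  live b3: {c,h,t}→{c,t,y}
  live b4: {c}→{c}
  live b5: {c,t,y}→{c,h,t}
  live b6: {c}→∅
  live b7: ∅→∅

Interference:
  c: {h,i,t,y}
  h: {c,t}
  i: {c,t}
  t: {c,h,i,y}
  y: {c,t}

Colouring:
  lower bound: {c,h,t} mutually conflict ⇒ χ ≥ 3
  3-colouring: r0={c}  r1={t}  r2={h,i,y}
  χ = 3

Answer: 3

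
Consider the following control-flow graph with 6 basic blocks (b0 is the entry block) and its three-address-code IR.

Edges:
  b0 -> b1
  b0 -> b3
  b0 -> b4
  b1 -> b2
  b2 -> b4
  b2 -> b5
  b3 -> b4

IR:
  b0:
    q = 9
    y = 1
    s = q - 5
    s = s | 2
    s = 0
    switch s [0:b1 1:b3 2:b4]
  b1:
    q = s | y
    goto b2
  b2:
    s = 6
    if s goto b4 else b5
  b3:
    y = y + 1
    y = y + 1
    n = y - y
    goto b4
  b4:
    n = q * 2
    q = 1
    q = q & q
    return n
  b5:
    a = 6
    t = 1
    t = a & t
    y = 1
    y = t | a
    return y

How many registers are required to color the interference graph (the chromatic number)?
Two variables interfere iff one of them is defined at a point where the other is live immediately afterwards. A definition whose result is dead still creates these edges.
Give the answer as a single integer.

def/use:
  b0 def {q,s,y} use ∅
  b1 def {q} use {s,y}
  b2 def {s} use ∅
  b3 def {n,y} use {y}
  b4 def {n,q} use {q}
  b5 def {a,t,y} use ∅

Liveness:
  live b0: ∅→{q,s,y}
  live b1: {s,y}→{q}
  live b2: {q}→{q}
  live b3: {q,y}→{q}
  live b4: {q}→∅
  live b5: ∅→∅

Conflict graph:
  a↔{t,y}
  n↔{q}
  q↔{n,s,y}
  s↔{q,y}
  t↔{a,y}
  y↔{a,q,s,t}

Colouring:
  lower bound: {a,t,y} mutually conflict ⇒ χ ≥ 3
  3-colouring: r0={n,y}  r1={a,q}  r2={s,t}
  χ = 3

Answer: 3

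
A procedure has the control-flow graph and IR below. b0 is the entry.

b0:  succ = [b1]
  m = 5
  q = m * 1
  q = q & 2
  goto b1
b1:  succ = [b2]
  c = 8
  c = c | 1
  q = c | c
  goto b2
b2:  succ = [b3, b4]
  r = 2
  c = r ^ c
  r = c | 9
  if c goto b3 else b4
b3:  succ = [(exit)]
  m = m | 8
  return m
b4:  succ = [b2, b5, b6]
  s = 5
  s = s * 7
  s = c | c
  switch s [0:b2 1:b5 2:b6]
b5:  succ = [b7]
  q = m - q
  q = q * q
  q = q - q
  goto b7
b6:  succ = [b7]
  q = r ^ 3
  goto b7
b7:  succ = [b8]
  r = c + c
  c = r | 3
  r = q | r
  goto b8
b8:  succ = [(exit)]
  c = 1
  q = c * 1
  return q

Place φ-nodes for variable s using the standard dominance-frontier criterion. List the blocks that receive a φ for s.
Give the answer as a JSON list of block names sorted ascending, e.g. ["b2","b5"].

idom tree: b1←b0 b2←b1 b3←b2 b4←b2 b5←b4 b6←b4 b7←b4 b8←b7
Dom at joins:
  b2: preds {b1,b4}: {b0,b1} ∩ {b0,b1,b2,b4} = {b0,b1}; idom=b1
  b7: preds {b5,b6}: {b0,b1,b2,b4,b5} ∩ {b0,b1,b2,b4,b6} = {b0,b1,b2,b4}; idom=b4

DF walk-up:
  b2←b1: walk · to b1
  b2←b4: walk b4→b2 to b1
  b7←b5: walk b5 to b4
  b7←b6: walk b6 to b4
  b0: DF=∅
  b1: DF=∅
  b2: DF={b2}
  b3: DF=∅
  b4: DF={b2}
  b5: DF={b7}
  b6: DF={b7}
  b7: DF=∅
  b8: DF=∅

φ for s: defs {b4}
  DF⁺ = {b2}

Answer: ["b2"]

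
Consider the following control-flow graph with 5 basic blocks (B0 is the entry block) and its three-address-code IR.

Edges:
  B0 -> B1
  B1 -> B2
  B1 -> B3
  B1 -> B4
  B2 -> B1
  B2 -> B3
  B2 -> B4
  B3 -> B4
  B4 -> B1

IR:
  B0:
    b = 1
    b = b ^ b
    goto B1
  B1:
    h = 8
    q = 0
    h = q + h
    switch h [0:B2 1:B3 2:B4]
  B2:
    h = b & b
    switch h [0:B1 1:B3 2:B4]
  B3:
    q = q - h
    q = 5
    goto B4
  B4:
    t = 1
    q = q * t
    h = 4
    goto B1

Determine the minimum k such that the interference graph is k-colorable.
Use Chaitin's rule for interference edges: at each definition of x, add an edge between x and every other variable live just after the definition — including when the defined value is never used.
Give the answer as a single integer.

def/use:
  B0 def {b} use ∅
  B1 def {h,q} use ∅
  B2 def {h} use {b}
  B3 def {q} use {h,q}
  B4 def {h,q,t} use {q}

Live sets:
  B0 li=∅ lo={b}
  B1 li={b} lo={b,h,q}
  B2 li={b,q} lo={b,h,q}
  B3 li={b,h,q} lo={b,q}
  B4 li={b,q} lo={b}

Interfere edges:
  b: {h,q,t}
  h: {b,q}
  q: {b,h,t}
  t: {b,q}

Chromatic number:
  {b,h,q} pairwise interfere (3-clique) ⇒ χ ≥ 3
  3-colouring: R0={b}  R1={q}  R2={h,t}
  χ = 3

Answer: 3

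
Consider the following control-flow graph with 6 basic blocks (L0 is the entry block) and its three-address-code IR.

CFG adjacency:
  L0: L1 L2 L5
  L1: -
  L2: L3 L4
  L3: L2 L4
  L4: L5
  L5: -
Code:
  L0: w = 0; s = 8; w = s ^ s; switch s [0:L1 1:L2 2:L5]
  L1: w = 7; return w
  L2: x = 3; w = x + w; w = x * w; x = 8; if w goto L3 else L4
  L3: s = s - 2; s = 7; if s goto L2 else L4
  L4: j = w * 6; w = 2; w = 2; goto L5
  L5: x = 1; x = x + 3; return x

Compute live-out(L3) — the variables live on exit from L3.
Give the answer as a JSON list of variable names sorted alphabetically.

Answer: ["s", "w"]

Working:
def/use:
  L0: def={s,w} ue=∅
  L1: def={w} ue=∅
  L2: def={w,x} ue={w}
  L3: def={s} ue={s}
  L4: def={j,w} ue={w}
  L5: def={x} ue=∅

Live sets:
  live L0: ∅→{s,w}
  live L1: ∅→∅
  live L2: {s,w}→{s,w}
  live L3: {s,w}→{s,w}
  live L4: {w}→∅
  live L5: ∅→∅

live-out(L3) = ["s", "w"]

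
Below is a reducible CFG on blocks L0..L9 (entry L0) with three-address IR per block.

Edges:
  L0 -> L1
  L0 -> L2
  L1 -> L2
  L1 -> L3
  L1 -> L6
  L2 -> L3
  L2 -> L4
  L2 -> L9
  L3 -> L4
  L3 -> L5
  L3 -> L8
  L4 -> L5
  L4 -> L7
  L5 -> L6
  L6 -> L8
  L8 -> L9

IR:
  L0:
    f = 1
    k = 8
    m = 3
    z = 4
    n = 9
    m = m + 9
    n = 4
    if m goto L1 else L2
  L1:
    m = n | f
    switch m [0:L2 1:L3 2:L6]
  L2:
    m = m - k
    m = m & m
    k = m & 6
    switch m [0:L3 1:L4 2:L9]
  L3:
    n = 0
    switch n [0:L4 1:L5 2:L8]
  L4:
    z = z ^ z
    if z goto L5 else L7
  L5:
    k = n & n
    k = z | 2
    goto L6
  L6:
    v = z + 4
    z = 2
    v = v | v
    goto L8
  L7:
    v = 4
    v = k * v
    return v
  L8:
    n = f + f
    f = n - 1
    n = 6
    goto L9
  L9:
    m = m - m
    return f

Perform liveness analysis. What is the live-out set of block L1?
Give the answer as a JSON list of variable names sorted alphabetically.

Answer: ["f", "k", "m", "n", "z"]

Derivation:
def/use:
  L0: def={f,k,m,n,z} ue=∅
  L1: def={m} ue={f,n}
  L2: def={k,m} ue={k,m}
  L3: def={n} ue=∅
  L4: def={z} ue={z}
  L5: def={k} ue={n,z}
  L6: def={v,z} ue={z}
  L7: def={v} ue={k}
  L8: def={f,n} ue={f}
  L9: def={m} ue={f,m}

Liveness:
  L0 li=∅ lo={f,k,m,n,z}
  L1 li={f,k,n,z} lo={f,k,m,n,z}
  L2 li={f,k,m,n,z} lo={f,k,m,n,z}
  L3 li={f,k,m,z} lo={f,k,m,n,z}
  L4 li={f,k,m,n,z} lo={f,k,m,n,z}
  L5 li={f,m,n,z} lo={f,m,z}
  L6 li={f,m,z} lo={f,m}
  L7 li={k} lo=∅
  L8 li={f,m} lo={f,m}
  L9 li={f,m} lo=∅

live-out(L1) = ["f", "k", "m", "n", "z"]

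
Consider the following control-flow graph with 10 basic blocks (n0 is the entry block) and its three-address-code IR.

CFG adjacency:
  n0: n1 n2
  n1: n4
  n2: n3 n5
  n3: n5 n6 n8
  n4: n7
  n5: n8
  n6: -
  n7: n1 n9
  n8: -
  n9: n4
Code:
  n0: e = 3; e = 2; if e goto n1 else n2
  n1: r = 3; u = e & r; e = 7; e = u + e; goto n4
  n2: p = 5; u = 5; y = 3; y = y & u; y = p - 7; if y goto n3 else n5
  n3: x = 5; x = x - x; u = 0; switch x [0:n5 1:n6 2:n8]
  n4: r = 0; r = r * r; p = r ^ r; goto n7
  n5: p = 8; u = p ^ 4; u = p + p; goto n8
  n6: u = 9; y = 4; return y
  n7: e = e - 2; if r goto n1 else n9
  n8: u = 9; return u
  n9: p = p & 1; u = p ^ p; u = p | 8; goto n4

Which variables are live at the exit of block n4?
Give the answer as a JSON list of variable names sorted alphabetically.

Block summaries:
  n0 def {e} use ∅
  n1 def {e,r,u} use {e}
  n2 def {p,u,y} use ∅
  n3 def {u,x} use ∅
  n4 def {p,r} use ∅
  n5 def {p,u} use ∅
  n6 def {u,y} use ∅
  n7 def {e} use {e,r}
  n8 def {u} use ∅
  n9 def {p,u} use {p}

Liveness:
  n0 li=∅ lo={e}
  n1 li={e} lo={e}
  n2 li=∅ lo=∅
  n3 li=∅ lo=∅
  n4 li={e} lo={e,p,r}
  n5 li=∅ lo=∅
  n6 li=∅ lo=∅
  n7 li={e,p,r} lo={e,p}
  n8 li=∅ lo=∅
  n9 li={e,p} lo={e}

live-out(n4) = ["e", "p", "r"]

Answer: ["e", "p", "r"]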